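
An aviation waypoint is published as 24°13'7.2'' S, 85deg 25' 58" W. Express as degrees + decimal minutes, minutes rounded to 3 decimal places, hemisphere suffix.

24° 13.120′ S, 85° 25.967′ W

Lat: seconds/60 = 0.12000; minutes = 13 + 0.12000 = 13.12000
Longitude: 25 + 58/60 = 25.96667′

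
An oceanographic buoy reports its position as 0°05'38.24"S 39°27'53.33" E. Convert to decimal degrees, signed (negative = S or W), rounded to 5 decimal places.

φ: 0 + 5/60 + 38.24/3600 = 0.093956
S → negative
λ: 27′ + 53.33″ = 27.88883′; 39 + 27.88883/60 = 39.464814
E → positive

-0.09396, 39.46481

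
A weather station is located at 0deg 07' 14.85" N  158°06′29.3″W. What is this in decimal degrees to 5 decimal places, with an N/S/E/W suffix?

Lat: 7′ + 14.85″ = 7.24750′; 0 + 7.24750/60 = 0.120792
Longitude: 158 + 6/60 + 29.3/3600 = 158.108139

0.12079° N, 158.10814° W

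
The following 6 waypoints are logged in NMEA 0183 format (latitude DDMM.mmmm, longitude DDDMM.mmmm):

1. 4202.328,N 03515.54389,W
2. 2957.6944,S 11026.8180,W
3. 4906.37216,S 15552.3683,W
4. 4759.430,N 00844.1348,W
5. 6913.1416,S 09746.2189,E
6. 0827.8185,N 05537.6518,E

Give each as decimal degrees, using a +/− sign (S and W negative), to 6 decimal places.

Point 1:
  φ: degrees = first 2 digits = 42, minutes = 2.328; 42 + 2.328/60 = 42.0388000
  N → positive
  Lon: split at 3 digits → 035° and 15.54389′; 35 + 15.54389/60 = 35.2590648
  W → negative
Point 2:
  φ: degrees = first 2 digits = 29, minutes = 57.6944; 29 + 57.6944/60 = 29.9615733
  S → negative
  Longitude: degrees = first 3 digits = 110, minutes = 26.818; 110 + 26.818/60 = 110.4469667
  W ⇒ negate
Point 3:
  Latitude: degrees = first 2 digits = 49, minutes = 6.37216; 49 + 6.37216/60 = 49.1062027
  hemisphere S, so the sign is −
  Longitude: degrees = first 3 digits = 155, minutes = 52.3683; 155 + 52.3683/60 = 155.8728050
  hemisphere W, so the sign is −
Point 4:
  φ: degrees = first 2 digits = 47, minutes = 59.43; 47 + 59.43/60 = 47.9905000
  N ⇒ keep positive
  Longitude: degrees = first 3 digits = 8, minutes = 44.1348; 8 + 44.1348/60 = 8.7355800
  W ⇒ negate
Point 5:
  φ: split at 2 digits → 69° and 13.1416′; 69 + 13.1416/60 = 69.2190267
  S ⇒ negate
  λ: split at 3 digits → 097° and 46.2189′; 97 + 46.2189/60 = 97.7703150
  E → positive
Point 6:
  φ: degrees = first 2 digits = 8, minutes = 27.8185; 8 + 27.8185/60 = 8.4636417
  N → positive
  λ: split at 3 digits → 055° and 37.6518′; 55 + 37.6518/60 = 55.6275300
  E → positive

1. 42.038800, -35.259065
2. -29.961573, -110.446967
3. -49.106203, -155.872805
4. 47.990500, -8.735580
5. -69.219027, 97.770315
6. 8.463642, 55.627530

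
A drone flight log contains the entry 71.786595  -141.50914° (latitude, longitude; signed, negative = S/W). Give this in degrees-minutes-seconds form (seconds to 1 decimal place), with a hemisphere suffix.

φ: 0.786595° → 47.19570′; 0.19570 × 60 = 11.742″
Longitude is negative → W; |value| = 141.509140
Lon: 0.509140° → 30.54840′; 0.54840 × 60 = 32.904″

71°47′11.7″ N, 141°30′32.9″ W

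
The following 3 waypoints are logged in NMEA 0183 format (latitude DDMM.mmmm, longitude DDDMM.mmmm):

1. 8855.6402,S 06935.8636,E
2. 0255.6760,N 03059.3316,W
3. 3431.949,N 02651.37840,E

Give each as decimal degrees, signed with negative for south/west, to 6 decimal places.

Point 1:
  φ: degrees = first 2 digits = 88, minutes = 55.6402; 88 + 55.6402/60 = 88.9273367
  S → negative
  Longitude: degrees = first 3 digits = 69, minutes = 35.8636; 69 + 35.8636/60 = 69.5977267
  E → positive
Point 2:
  φ: degrees = first 2 digits = 2, minutes = 55.676; 2 + 55.676/60 = 2.9279333
  N → positive
  Lon: split at 3 digits → 030° and 59.3316′; 30 + 59.3316/60 = 30.9888600
  W ⇒ negate
Point 3:
  φ: split at 2 digits → 34° and 31.949′; 34 + 31.949/60 = 34.5324833
  N → positive
  Lon: split at 3 digits → 026° and 51.3784′; 26 + 51.3784/60 = 26.8563067
  E → positive

1. -88.927337, 69.597727
2. 2.927933, -30.988860
3. 34.532483, 26.856307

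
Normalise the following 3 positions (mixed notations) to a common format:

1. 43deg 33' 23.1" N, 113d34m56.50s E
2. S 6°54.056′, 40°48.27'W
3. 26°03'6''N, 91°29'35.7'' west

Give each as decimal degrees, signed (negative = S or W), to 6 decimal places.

1. 43.556417, 113.582361
2. -6.900933, -40.804500
3. 26.051667, -91.493250

Point 1:
  φ: 43 + 33/60 + 23.1/3600 = 43.5564167
  N ⇒ keep positive
  λ: 113° + 34/60 + 56.5/3600 = 113 + 0.566667 + 0.015694 = 113.5823611
  E → positive
Point 2:
  φ: 6 + 54.056/60 = 6.9009333
  S → negative
  Longitude: 40 + 48.27/60 = 40.8045000
  hemisphere W, so the sign is −
Point 3:
  Lat: 26 + 3/60 + 6/3600 = 26.0516667
  N → positive
  λ: 29′ + 35.7″ = 29.59500′; 91 + 29.59500/60 = 91.4932500
  W ⇒ negate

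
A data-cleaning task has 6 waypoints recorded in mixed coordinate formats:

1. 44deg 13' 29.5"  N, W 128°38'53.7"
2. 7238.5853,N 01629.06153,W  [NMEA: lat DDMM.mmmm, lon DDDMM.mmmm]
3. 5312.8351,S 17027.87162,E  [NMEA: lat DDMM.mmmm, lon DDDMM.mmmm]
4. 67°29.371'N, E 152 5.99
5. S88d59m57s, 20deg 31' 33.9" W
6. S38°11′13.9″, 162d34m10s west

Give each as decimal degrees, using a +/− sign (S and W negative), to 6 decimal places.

Point 1:
  Latitude: 13′ + 29.5″ = 13.49167′; 44 + 13.49167/60 = 44.2248611
  N ⇒ keep positive
  Lon: 128 + 38/60 + 53.7/3600 = 128.6482500
  W → negative
Point 2:
  Lat: degrees = first 2 digits = 72, minutes = 38.5853; 72 + 38.5853/60 = 72.6430883
  N → positive
  Longitude: split at 3 digits → 016° and 29.06153′; 16 + 29.06153/60 = 16.4843588
  W ⇒ negate
Point 3:
  φ: degrees = first 2 digits = 53, minutes = 12.8351; 53 + 12.8351/60 = 53.2139183
  S ⇒ negate
  λ: split at 3 digits → 170° and 27.87162′; 170 + 27.87162/60 = 170.4645270
  E → positive
Point 4:
  φ: 67 + 29.371/60 = 67.4895167
  N → positive
  λ: 5.99′ = 0.099833°; total 152.0998333
  E ⇒ keep positive
Point 5:
  Latitude: 59′ + 57″ = 59.95000′; 88 + 59.95000/60 = 88.9991667
  S ⇒ negate
  Longitude: 20° + 31/60 + 33.9/3600 = 20 + 0.516667 + 0.009417 = 20.5260833
  W → negative
Point 6:
  φ: 38 + 11/60 + 13.9/3600 = 38.1871944
  S → negative
  Longitude: 34′ + 10″ = 34.16667′; 162 + 34.16667/60 = 162.5694444
  W → negative

1. 44.224861, -128.648250
2. 72.643088, -16.484359
3. -53.213918, 170.464527
4. 67.489517, 152.099833
5. -88.999167, -20.526083
6. -38.187194, -162.569444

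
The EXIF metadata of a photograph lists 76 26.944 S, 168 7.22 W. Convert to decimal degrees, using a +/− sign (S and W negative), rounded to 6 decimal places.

-76.449067, -168.120333

φ: 26.944′ = 0.449067°; total 76.4490667
hemisphere S, so the sign is −
Lon: 168 + 7.22/60 = 168.1203333
hemisphere W, so the sign is −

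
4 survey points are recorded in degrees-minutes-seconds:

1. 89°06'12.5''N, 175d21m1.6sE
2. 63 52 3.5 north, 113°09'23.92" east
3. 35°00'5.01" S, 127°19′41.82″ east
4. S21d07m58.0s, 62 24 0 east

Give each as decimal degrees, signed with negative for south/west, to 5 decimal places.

1. 89.10347, 175.35044
2. 63.86764, 113.15664
3. -35.00139, 127.32828
4. -21.13278, 62.40000

Point 1:
  φ: 89 + 6/60 + 12.5/3600 = 89.103472
  N → positive
  Longitude: 175 + 21/60 + 1.6/3600 = 175.350444
  E → positive
Point 2:
  Latitude: 63 + 52/60 + 3.5/3600 = 63.867639
  N → positive
  Lon: 113 + 9/60 + 23.92/3600 = 113.156644
  E ⇒ keep positive
Point 3:
  Lat: 35° + 0/60 + 5.01/3600 = 35 + 0.000000 + 0.001392 = 35.001392
  S ⇒ negate
  Lon: 19′ + 41.82″ = 19.69700′; 127 + 19.69700/60 = 127.328283
  E → positive
Point 4:
  φ: 21° + 7/60 + 58/3600 = 21 + 0.116667 + 0.016111 = 21.132778
  S ⇒ negate
  Longitude: 24′ + 0″ = 24.00000′; 62 + 24.00000/60 = 62.400000
  E → positive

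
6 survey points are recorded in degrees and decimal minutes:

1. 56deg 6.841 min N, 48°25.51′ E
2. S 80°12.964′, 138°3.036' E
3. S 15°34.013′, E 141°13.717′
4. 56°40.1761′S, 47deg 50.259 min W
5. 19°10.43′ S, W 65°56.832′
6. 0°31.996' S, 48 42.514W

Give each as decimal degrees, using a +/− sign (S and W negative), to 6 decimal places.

Point 1:
  Lat: 6.841′ = 0.114017°; total 56.1140167
  N → positive
  λ: 48 + 25.51/60 = 48.4251667
  E → positive
Point 2:
  Latitude: 80 + 12.964/60 = 80.2160667
  S ⇒ negate
  Longitude: 3.036′ = 0.050600°; total 138.0506000
  E ⇒ keep positive
Point 3:
  Lat: 15 + 34.013/60 = 15.5668833
  hemisphere S, so the sign is −
  Longitude: 141 + 13.717/60 = 141.2286167
  E ⇒ keep positive
Point 4:
  φ: 56 + 40.1761/60 = 56.6696017
  hemisphere S, so the sign is −
  Lon: 50.259′ = 0.837650°; total 47.8376500
  W ⇒ negate
Point 5:
  Latitude: 10.43′ = 0.173833°; total 19.1738333
  hemisphere S, so the sign is −
  Longitude: 65 + 56.832/60 = 65.9472000
  W → negative
Point 6:
  φ: 31.996′ = 0.533267°; total 0.5332667
  hemisphere S, so the sign is −
  λ: 48 + 42.514/60 = 48.7085667
  hemisphere W, so the sign is −

1. 56.114017, 48.425167
2. -80.216067, 138.050600
3. -15.566883, 141.228617
4. -56.669602, -47.837650
5. -19.173833, -65.947200
6. -0.533267, -48.708567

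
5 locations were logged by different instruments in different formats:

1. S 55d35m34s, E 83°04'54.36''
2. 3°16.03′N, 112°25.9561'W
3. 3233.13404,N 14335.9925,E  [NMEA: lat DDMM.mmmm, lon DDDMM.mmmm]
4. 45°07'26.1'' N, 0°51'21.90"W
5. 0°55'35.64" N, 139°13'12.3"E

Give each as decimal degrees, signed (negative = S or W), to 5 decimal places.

1. -55.59278, 83.08177
2. 3.26717, -112.43260
3. 32.55223, 143.59988
4. 45.12392, -0.85608
5. 0.92657, 139.22008

Point 1:
  φ: 55 + 35/60 + 34/3600 = 55.592778
  hemisphere S, so the sign is −
  Lon: 4′ + 54.36″ = 4.90600′; 83 + 4.90600/60 = 83.081767
  E ⇒ keep positive
Point 2:
  Lat: 16.03′ = 0.267167°; total 3.267167
  N ⇒ keep positive
  Lon: 25.9561′ = 0.432602°; total 112.432602
  W ⇒ negate
Point 3:
  φ: split at 2 digits → 32° and 33.13404′; 32 + 33.13404/60 = 32.552234
  N → positive
  Lon: degrees = first 3 digits = 143, minutes = 35.9925; 143 + 35.9925/60 = 143.599875
  E ⇒ keep positive
Point 4:
  Lat: 45° + 7/60 + 26.1/3600 = 45 + 0.116667 + 0.007250 = 45.123917
  N → positive
  λ: 51′ + 21.9″ = 51.36500′; 0 + 51.36500/60 = 0.856083
  W ⇒ negate
Point 5:
  Latitude: 0 + 55/60 + 35.64/3600 = 0.926567
  N ⇒ keep positive
  Lon: 13′ + 12.3″ = 13.20500′; 139 + 13.20500/60 = 139.220083
  E → positive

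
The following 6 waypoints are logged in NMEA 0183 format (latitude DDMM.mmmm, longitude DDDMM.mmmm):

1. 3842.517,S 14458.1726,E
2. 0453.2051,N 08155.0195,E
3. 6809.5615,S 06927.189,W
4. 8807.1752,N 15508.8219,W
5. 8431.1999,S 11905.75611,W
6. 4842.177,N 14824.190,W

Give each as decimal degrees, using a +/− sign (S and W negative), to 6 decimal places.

1. -38.708617, 144.969543
2. 4.886752, 81.916992
3. -68.159358, -69.453150
4. 88.119587, -155.147032
5. -84.519998, -119.095935
6. 48.702950, -148.403167

Point 1:
  Lat: degrees = first 2 digits = 38, minutes = 42.517; 38 + 42.517/60 = 38.7086167
  S → negative
  λ: degrees = first 3 digits = 144, minutes = 58.1726; 144 + 58.1726/60 = 144.9695433
  E → positive
Point 2:
  Latitude: degrees = first 2 digits = 4, minutes = 53.2051; 4 + 53.2051/60 = 4.8867517
  N → positive
  λ: split at 3 digits → 081° and 55.0195′; 81 + 55.0195/60 = 81.9169917
  E ⇒ keep positive
Point 3:
  Lat: degrees = first 2 digits = 68, minutes = 9.5615; 68 + 9.5615/60 = 68.1593583
  S ⇒ negate
  Lon: split at 3 digits → 069° and 27.189′; 69 + 27.189/60 = 69.4531500
  W ⇒ negate
Point 4:
  φ: degrees = first 2 digits = 88, minutes = 7.1752; 88 + 7.1752/60 = 88.1195867
  N ⇒ keep positive
  λ: split at 3 digits → 155° and 8.8219′; 155 + 8.8219/60 = 155.1470317
  W → negative
Point 5:
  Lat: split at 2 digits → 84° and 31.1999′; 84 + 31.1999/60 = 84.5199983
  hemisphere S, so the sign is −
  Lon: split at 3 digits → 119° and 5.75611′; 119 + 5.75611/60 = 119.0959352
  W ⇒ negate
Point 6:
  φ: degrees = first 2 digits = 48, minutes = 42.177; 48 + 42.177/60 = 48.7029500
  N ⇒ keep positive
  Lon: split at 3 digits → 148° and 24.19′; 148 + 24.19/60 = 148.4031667
  W ⇒ negate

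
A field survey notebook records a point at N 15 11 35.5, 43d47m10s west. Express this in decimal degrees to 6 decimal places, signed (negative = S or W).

Lat: 11′ + 35.5″ = 11.59167′; 15 + 11.59167/60 = 15.1931944
N → positive
λ: 43 + 47/60 + 10/3600 = 43.7861111
W → negative

15.193194, -43.786111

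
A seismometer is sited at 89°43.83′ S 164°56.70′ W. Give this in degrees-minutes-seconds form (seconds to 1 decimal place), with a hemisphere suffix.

Lat: 43.83000′ → 43′ and 0.83000 × 60 = 49.800″
λ: 56.70000′ → 56′ and 0.70000 × 60 = 42.000″

89°43′49.8″ S, 164°56′42.0″ W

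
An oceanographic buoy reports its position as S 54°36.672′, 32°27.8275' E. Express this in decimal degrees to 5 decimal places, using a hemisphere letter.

54.61120° S, 32.46379° E

φ: 54 + 36.672/60 = 54.611200
Longitude: 27.8275′ = 0.463792°; total 32.463792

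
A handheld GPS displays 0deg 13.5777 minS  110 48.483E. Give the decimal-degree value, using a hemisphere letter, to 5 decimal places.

φ: 13.5777′ = 0.226295°; total 0.226295
λ: 110 + 48.483/60 = 110.808050

0.22630° S, 110.80805° E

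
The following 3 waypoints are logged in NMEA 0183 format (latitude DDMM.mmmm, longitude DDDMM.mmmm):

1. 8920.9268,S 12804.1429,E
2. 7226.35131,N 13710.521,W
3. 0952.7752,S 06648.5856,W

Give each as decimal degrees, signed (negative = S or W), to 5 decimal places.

1. -89.34878, 128.06905
2. 72.43919, -137.17535
3. -9.87959, -66.80976

Point 1:
  Latitude: degrees = first 2 digits = 89, minutes = 20.9268; 89 + 20.9268/60 = 89.348780
  S ⇒ negate
  Lon: degrees = first 3 digits = 128, minutes = 4.1429; 128 + 4.1429/60 = 128.069048
  E ⇒ keep positive
Point 2:
  Latitude: split at 2 digits → 72° and 26.35131′; 72 + 26.35131/60 = 72.439189
  N → positive
  Longitude: split at 3 digits → 137° and 10.521′; 137 + 10.521/60 = 137.175350
  W ⇒ negate
Point 3:
  Latitude: degrees = first 2 digits = 9, minutes = 52.7752; 9 + 52.7752/60 = 9.879587
  S ⇒ negate
  λ: split at 3 digits → 066° and 48.5856′; 66 + 48.5856/60 = 66.809760
  W ⇒ negate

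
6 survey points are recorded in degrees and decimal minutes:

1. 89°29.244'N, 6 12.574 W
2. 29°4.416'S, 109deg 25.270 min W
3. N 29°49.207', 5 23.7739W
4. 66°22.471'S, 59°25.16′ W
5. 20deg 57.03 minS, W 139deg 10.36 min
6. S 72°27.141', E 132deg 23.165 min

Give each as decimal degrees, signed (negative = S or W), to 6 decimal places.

Point 1:
  φ: 29.244′ = 0.487400°; total 89.4874000
  N → positive
  λ: 6 + 12.574/60 = 6.2095667
  W ⇒ negate
Point 2:
  φ: 4.416′ = 0.073600°; total 29.0736000
  hemisphere S, so the sign is −
  λ: 25.27′ = 0.421167°; total 109.4211667
  W → negative
Point 3:
  Lat: 29 + 49.207/60 = 29.8201167
  N ⇒ keep positive
  Longitude: 5 + 23.7739/60 = 5.3962317
  W → negative
Point 4:
  Latitude: 22.471′ = 0.374517°; total 66.3745167
  S ⇒ negate
  Lon: 59 + 25.16/60 = 59.4193333
  hemisphere W, so the sign is −
Point 5:
  φ: 20 + 57.03/60 = 20.9505000
  S ⇒ negate
  λ: 139 + 10.36/60 = 139.1726667
  hemisphere W, so the sign is −
Point 6:
  φ: 27.141′ = 0.452350°; total 72.4523500
  S → negative
  Lon: 23.165′ = 0.386083°; total 132.3860833
  E ⇒ keep positive

1. 89.487400, -6.209567
2. -29.073600, -109.421167
3. 29.820117, -5.396232
4. -66.374517, -59.419333
5. -20.950500, -139.172667
6. -72.452350, 132.386083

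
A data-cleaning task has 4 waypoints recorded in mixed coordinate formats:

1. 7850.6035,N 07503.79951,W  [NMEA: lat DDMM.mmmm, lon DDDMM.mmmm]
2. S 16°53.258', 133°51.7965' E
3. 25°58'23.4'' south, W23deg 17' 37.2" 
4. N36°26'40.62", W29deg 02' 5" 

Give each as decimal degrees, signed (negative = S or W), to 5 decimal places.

Point 1:
  Latitude: split at 2 digits → 78° and 50.6035′; 78 + 50.6035/60 = 78.843392
  N → positive
  λ: split at 3 digits → 075° and 3.79951′; 75 + 3.79951/60 = 75.063325
  hemisphere W, so the sign is −
Point 2:
  φ: 53.258′ = 0.887633°; total 16.887633
  S → negative
  Lon: 51.7965′ = 0.863275°; total 133.863275
  E ⇒ keep positive
Point 3:
  Latitude: 58′ + 23.4″ = 58.39000′; 25 + 58.39000/60 = 25.973167
  hemisphere S, so the sign is −
  Lon: 23° + 17/60 + 37.2/3600 = 23 + 0.283333 + 0.010333 = 23.293667
  W → negative
Point 4:
  φ: 26′ + 40.62″ = 26.67700′; 36 + 26.67700/60 = 36.444617
  N ⇒ keep positive
  λ: 29 + 2/60 + 5/3600 = 29.034722
  W → negative

1. 78.84339, -75.06333
2. -16.88763, 133.86328
3. -25.97317, -23.29367
4. 36.44462, -29.03472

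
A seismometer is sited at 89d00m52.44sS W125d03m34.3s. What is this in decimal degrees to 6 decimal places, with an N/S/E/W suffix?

89.014567° S, 125.059528° W

Latitude: 89 + 0/60 + 52.44/3600 = 89.0145667
Lon: 3′ + 34.3″ = 3.57167′; 125 + 3.57167/60 = 125.0595278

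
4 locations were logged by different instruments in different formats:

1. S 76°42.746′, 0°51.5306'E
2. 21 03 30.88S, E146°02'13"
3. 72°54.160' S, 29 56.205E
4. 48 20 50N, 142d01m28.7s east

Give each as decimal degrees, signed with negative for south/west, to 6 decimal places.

Point 1:
  φ: 76 + 42.746/60 = 76.7124333
  hemisphere S, so the sign is −
  Longitude: 51.5306′ = 0.858843°; total 0.8588433
  E ⇒ keep positive
Point 2:
  φ: 21° + 3/60 + 30.88/3600 = 21 + 0.050000 + 0.008578 = 21.0585778
  S → negative
  λ: 146° + 2/60 + 13/3600 = 146 + 0.033333 + 0.003611 = 146.0369444
  E ⇒ keep positive
Point 3:
  Lat: 54.16′ = 0.902667°; total 72.9026667
  S ⇒ negate
  Longitude: 56.205′ = 0.936750°; total 29.9367500
  E → positive
Point 4:
  Latitude: 48° + 20/60 + 50/3600 = 48 + 0.333333 + 0.013889 = 48.3472222
  N ⇒ keep positive
  Lon: 142° + 1/60 + 28.7/3600 = 142 + 0.016667 + 0.007972 = 142.0246389
  E ⇒ keep positive

1. -76.712433, 0.858843
2. -21.058578, 146.036944
3. -72.902667, 29.936750
4. 48.347222, 142.024639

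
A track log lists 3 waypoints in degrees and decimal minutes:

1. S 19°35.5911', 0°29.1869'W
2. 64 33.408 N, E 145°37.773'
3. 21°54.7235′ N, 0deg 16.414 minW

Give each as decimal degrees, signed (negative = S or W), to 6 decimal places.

Point 1:
  φ: 19 + 35.5911/60 = 19.5931850
  S → negative
  Lon: 0 + 29.1869/60 = 0.4864483
  hemisphere W, so the sign is −
Point 2:
  Latitude: 64 + 33.408/60 = 64.5568000
  N ⇒ keep positive
  Lon: 145 + 37.773/60 = 145.6295500
  E → positive
Point 3:
  φ: 54.7235′ = 0.912058°; total 21.9120583
  N ⇒ keep positive
  Lon: 16.414′ = 0.273567°; total 0.2735667
  W ⇒ negate

1. -19.593185, -0.486448
2. 64.556800, 145.629550
3. 21.912058, -0.273567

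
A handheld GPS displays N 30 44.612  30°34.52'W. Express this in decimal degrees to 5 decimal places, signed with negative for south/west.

30.74353, -30.57533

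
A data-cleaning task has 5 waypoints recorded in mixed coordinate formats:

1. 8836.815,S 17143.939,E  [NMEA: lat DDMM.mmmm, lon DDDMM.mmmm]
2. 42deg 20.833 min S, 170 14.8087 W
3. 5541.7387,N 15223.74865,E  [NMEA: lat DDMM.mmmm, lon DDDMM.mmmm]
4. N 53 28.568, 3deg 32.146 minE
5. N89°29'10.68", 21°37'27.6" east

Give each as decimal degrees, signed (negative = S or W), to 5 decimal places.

1. -88.61358, 171.73232
2. -42.34722, -170.24681
3. 55.69565, 152.39581
4. 53.47613, 3.53577
5. 89.48630, 21.62433

Point 1:
  Latitude: degrees = first 2 digits = 88, minutes = 36.815; 88 + 36.815/60 = 88.613583
  hemisphere S, so the sign is −
  λ: split at 3 digits → 171° and 43.939′; 171 + 43.939/60 = 171.732317
  E → positive
Point 2:
  Latitude: 42 + 20.833/60 = 42.347217
  S → negative
  λ: 14.8087′ = 0.246812°; total 170.246812
  W → negative
Point 3:
  Lat: degrees = first 2 digits = 55, minutes = 41.7387; 55 + 41.7387/60 = 55.695645
  N → positive
  Lon: split at 3 digits → 152° and 23.74865′; 152 + 23.74865/60 = 152.395811
  E → positive
Point 4:
  φ: 53 + 28.568/60 = 53.476133
  N → positive
  Longitude: 3 + 32.146/60 = 3.535767
  E ⇒ keep positive
Point 5:
  Latitude: 89 + 29/60 + 10.68/3600 = 89.486300
  N → positive
  Longitude: 21 + 37/60 + 27.6/3600 = 21.624333
  E ⇒ keep positive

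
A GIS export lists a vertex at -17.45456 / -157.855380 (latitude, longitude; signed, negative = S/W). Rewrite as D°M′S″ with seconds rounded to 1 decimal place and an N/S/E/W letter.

17°27′16.4″ S, 157°51′19.4″ W

Latitude is negative → S; |value| = 17.454560
Latitude: whole degrees 17; 27.27360′ → 27′ and 16.416″
Longitude is negative → W; |value| = 157.855380
λ: 0.855380° → 51.32280′; 0.32280 × 60 = 19.368″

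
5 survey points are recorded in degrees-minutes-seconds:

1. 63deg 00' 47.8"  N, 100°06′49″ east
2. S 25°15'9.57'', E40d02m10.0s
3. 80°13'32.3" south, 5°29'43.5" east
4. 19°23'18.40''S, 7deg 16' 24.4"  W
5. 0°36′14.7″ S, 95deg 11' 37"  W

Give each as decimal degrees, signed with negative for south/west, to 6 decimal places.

1. 63.013278, 100.113611
2. -25.252658, 40.036111
3. -80.225639, 5.495417
4. -19.388444, -7.273444
5. -0.604083, -95.193611

Point 1:
  φ: 63 + 0/60 + 47.8/3600 = 63.0132778
  N ⇒ keep positive
  Lon: 6′ + 49″ = 6.81667′; 100 + 6.81667/60 = 100.1136111
  E → positive
Point 2:
  Latitude: 25 + 15/60 + 9.57/3600 = 25.2526583
  hemisphere S, so the sign is −
  Lon: 40 + 2/60 + 10/3600 = 40.0361111
  E → positive
Point 3:
  φ: 13′ + 32.3″ = 13.53833′; 80 + 13.53833/60 = 80.2256389
  S ⇒ negate
  Longitude: 5° + 29/60 + 43.5/3600 = 5 + 0.483333 + 0.012083 = 5.4954167
  E → positive
Point 4:
  Lat: 19 + 23/60 + 18.4/3600 = 19.3884444
  S → negative
  Longitude: 7 + 16/60 + 24.4/3600 = 7.2734444
  W ⇒ negate
Point 5:
  φ: 0° + 36/60 + 14.7/3600 = 0 + 0.600000 + 0.004083 = 0.6040833
  S ⇒ negate
  λ: 11′ + 37″ = 11.61667′; 95 + 11.61667/60 = 95.1936111
  hemisphere W, so the sign is −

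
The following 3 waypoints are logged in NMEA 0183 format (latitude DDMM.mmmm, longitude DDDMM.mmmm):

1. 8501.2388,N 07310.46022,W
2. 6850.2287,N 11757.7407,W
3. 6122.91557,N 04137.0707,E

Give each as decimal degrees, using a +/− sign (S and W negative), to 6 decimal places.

1. 85.020647, -73.174337
2. 68.837145, -117.962345
3. 61.381926, 41.617845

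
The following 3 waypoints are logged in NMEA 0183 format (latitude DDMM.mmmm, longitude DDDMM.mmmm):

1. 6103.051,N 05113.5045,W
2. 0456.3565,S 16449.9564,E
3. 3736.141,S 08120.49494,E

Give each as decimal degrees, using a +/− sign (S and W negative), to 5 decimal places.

Point 1:
  Lat: degrees = first 2 digits = 61, minutes = 3.051; 61 + 3.051/60 = 61.050850
  N ⇒ keep positive
  Lon: split at 3 digits → 051° and 13.5045′; 51 + 13.5045/60 = 51.225075
  W ⇒ negate
Point 2:
  Lat: split at 2 digits → 04° and 56.3565′; 4 + 56.3565/60 = 4.939275
  S ⇒ negate
  Lon: split at 3 digits → 164° and 49.9564′; 164 + 49.9564/60 = 164.832607
  E ⇒ keep positive
Point 3:
  Latitude: degrees = first 2 digits = 37, minutes = 36.141; 37 + 36.141/60 = 37.602350
  hemisphere S, so the sign is −
  Longitude: degrees = first 3 digits = 81, minutes = 20.49494; 81 + 20.49494/60 = 81.341582
  E → positive

1. 61.05085, -51.22508
2. -4.93928, 164.83261
3. -37.60235, 81.34158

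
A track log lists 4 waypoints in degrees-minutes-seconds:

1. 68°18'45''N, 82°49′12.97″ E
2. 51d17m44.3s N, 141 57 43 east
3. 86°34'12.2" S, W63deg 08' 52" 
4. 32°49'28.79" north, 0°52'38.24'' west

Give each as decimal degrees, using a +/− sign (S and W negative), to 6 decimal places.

1. 68.312500, 82.820269
2. 51.295639, 141.961944
3. -86.570056, -63.147778
4. 32.824664, -0.877289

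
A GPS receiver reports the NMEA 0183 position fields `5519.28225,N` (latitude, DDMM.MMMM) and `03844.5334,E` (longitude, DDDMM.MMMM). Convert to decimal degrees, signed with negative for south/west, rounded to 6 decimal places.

55.321371, 38.742223

φ: degrees = first 2 digits = 55, minutes = 19.28225; 55 + 19.28225/60 = 55.3213708
N → positive
Lon: degrees = first 3 digits = 38, minutes = 44.5334; 38 + 44.5334/60 = 38.7422233
E ⇒ keep positive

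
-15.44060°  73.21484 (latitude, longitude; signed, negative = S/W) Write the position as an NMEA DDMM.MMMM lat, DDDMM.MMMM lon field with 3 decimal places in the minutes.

Latitude is negative → S; |value| = 15.440600
Lat: 15° + 0.440600 × 60 = 15° 26.43600′
λ: 73° + 0.214840 × 60 = 73° 12.89040′

1526.436,S / 07312.890,E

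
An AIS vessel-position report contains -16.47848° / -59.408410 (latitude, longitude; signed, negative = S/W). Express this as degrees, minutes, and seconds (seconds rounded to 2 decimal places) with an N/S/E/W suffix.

16°28′42.53″ S, 59°24′30.28″ W

Latitude is negative → S; |value| = 16.478480
Latitude: 0.478480° → 28.70880′; 0.70880 × 60 = 42.5280″
Longitude is negative → W; |value| = 59.408410
Lon: whole degrees 59; 24.50460′ → 24′ and 30.2760″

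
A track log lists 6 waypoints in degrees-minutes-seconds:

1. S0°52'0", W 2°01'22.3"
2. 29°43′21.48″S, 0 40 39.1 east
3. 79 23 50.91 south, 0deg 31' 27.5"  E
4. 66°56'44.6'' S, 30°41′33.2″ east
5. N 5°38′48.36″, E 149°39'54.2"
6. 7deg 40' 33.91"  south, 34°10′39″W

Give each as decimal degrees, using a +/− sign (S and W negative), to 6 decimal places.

1. -0.866667, -2.022861
2. -29.722633, 0.677528
3. -79.397475, 0.524306
4. -66.945722, 30.692556
5. 5.646767, 149.665056
6. -7.676086, -34.177500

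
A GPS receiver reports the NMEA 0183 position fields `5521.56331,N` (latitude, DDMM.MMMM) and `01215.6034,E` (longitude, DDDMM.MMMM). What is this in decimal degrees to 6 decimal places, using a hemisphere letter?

55.359389° N, 12.260057° E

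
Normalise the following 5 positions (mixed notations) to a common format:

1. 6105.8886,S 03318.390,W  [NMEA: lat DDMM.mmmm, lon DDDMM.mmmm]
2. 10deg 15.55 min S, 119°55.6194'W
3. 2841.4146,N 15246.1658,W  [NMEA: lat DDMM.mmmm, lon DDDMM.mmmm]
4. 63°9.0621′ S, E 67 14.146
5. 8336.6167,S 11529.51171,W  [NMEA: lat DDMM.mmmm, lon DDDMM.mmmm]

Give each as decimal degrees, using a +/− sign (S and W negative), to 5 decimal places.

1. -61.09814, -33.30650
2. -10.25917, -119.92699
3. 28.69024, -152.76943
4. -63.15104, 67.23577
5. -83.61028, -115.49186

Point 1:
  Lat: degrees = first 2 digits = 61, minutes = 5.8886; 61 + 5.8886/60 = 61.098143
  S ⇒ negate
  Lon: split at 3 digits → 033° and 18.39′; 33 + 18.39/60 = 33.306500
  W ⇒ negate
Point 2:
  Latitude: 15.55′ = 0.259167°; total 10.259167
  hemisphere S, so the sign is −
  Longitude: 119 + 55.6194/60 = 119.926990
  W ⇒ negate
Point 3:
  Latitude: split at 2 digits → 28° and 41.4146′; 28 + 41.4146/60 = 28.690243
  N → positive
  Longitude: split at 3 digits → 152° and 46.1658′; 152 + 46.1658/60 = 152.769430
  hemisphere W, so the sign is −
Point 4:
  Latitude: 63 + 9.0621/60 = 63.151035
  hemisphere S, so the sign is −
  λ: 67 + 14.146/60 = 67.235767
  E ⇒ keep positive
Point 5:
  Lat: split at 2 digits → 83° and 36.6167′; 83 + 36.6167/60 = 83.610278
  S → negative
  λ: split at 3 digits → 115° and 29.51171′; 115 + 29.51171/60 = 115.491862
  W ⇒ negate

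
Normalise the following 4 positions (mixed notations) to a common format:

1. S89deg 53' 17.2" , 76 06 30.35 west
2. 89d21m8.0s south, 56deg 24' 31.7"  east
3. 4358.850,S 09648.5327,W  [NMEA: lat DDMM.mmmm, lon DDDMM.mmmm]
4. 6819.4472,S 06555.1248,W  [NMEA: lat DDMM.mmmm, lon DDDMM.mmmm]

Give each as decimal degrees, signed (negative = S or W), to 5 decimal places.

1. -89.88811, -76.10843
2. -89.35222, 56.40881
3. -43.98083, -96.80888
4. -68.32412, -65.91875

Point 1:
  Latitude: 89° + 53/60 + 17.2/3600 = 89 + 0.883333 + 0.004778 = 89.888111
  S ⇒ negate
  Longitude: 76 + 6/60 + 30.35/3600 = 76.108431
  W → negative
Point 2:
  φ: 89 + 21/60 + 8/3600 = 89.352222
  hemisphere S, so the sign is −
  Longitude: 24′ + 31.7″ = 24.52833′; 56 + 24.52833/60 = 56.408806
  E ⇒ keep positive
Point 3:
  Latitude: degrees = first 2 digits = 43, minutes = 58.85; 43 + 58.85/60 = 43.980833
  hemisphere S, so the sign is −
  λ: split at 3 digits → 096° and 48.5327′; 96 + 48.5327/60 = 96.808878
  W ⇒ negate
Point 4:
  φ: degrees = first 2 digits = 68, minutes = 19.4472; 68 + 19.4472/60 = 68.324120
  S ⇒ negate
  λ: split at 3 digits → 065° and 55.1248′; 65 + 55.1248/60 = 65.918747
  W ⇒ negate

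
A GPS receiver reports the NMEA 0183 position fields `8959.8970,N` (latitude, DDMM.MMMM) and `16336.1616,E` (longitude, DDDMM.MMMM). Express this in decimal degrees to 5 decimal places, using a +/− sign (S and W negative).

Latitude: degrees = first 2 digits = 89, minutes = 59.897; 89 + 59.897/60 = 89.998283
N → positive
Lon: degrees = first 3 digits = 163, minutes = 36.1616; 163 + 36.1616/60 = 163.602693
E → positive

89.99828, 163.60269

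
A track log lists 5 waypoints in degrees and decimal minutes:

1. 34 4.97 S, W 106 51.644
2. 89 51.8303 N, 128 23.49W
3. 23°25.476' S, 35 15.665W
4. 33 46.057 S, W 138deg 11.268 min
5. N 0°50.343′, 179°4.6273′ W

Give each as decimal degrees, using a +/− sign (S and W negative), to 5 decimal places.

1. -34.08283, -106.86073
2. 89.86384, -128.39150
3. -23.42460, -35.26108
4. -33.76762, -138.18780
5. 0.83905, -179.07712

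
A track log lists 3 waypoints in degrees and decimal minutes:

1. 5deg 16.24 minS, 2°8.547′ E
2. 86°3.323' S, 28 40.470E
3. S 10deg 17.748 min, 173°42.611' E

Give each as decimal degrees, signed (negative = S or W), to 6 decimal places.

Point 1:
  φ: 16.24′ = 0.270667°; total 5.2706667
  hemisphere S, so the sign is −
  λ: 2 + 8.547/60 = 2.1424500
  E → positive
Point 2:
  Latitude: 86 + 3.323/60 = 86.0553833
  hemisphere S, so the sign is −
  Lon: 28 + 40.47/60 = 28.6745000
  E → positive
Point 3:
  Latitude: 10 + 17.748/60 = 10.2958000
  S ⇒ negate
  Longitude: 173 + 42.611/60 = 173.7101833
  E ⇒ keep positive

1. -5.270667, 2.142450
2. -86.055383, 28.674500
3. -10.295800, 173.710183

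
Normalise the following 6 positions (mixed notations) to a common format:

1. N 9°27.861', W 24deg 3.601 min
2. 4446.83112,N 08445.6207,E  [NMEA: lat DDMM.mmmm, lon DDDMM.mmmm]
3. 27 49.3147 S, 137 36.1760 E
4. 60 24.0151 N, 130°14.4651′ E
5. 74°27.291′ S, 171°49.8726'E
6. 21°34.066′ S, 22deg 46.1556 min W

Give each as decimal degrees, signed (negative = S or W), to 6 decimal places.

1. 9.464350, -24.060017
2. 44.780519, 84.760345
3. -27.821912, 137.602933
4. 60.400252, 130.241085
5. -74.454850, 171.831210
6. -21.567767, -22.769260

Point 1:
  φ: 9 + 27.861/60 = 9.4643500
  N ⇒ keep positive
  Lon: 24 + 3.601/60 = 24.0600167
  W → negative
Point 2:
  φ: degrees = first 2 digits = 44, minutes = 46.83112; 44 + 46.83112/60 = 44.7805187
  N ⇒ keep positive
  Longitude: split at 3 digits → 084° and 45.6207′; 84 + 45.6207/60 = 84.7603450
  E ⇒ keep positive
Point 3:
  Lat: 49.3147′ = 0.821912°; total 27.8219117
  S ⇒ negate
  λ: 137 + 36.176/60 = 137.6029333
  E ⇒ keep positive
Point 4:
  Lat: 24.0151′ = 0.400252°; total 60.4002517
  N → positive
  Longitude: 130 + 14.4651/60 = 130.2410850
  E → positive
Point 5:
  Lat: 74 + 27.291/60 = 74.4548500
  S ⇒ negate
  λ: 171 + 49.8726/60 = 171.8312100
  E ⇒ keep positive
Point 6:
  Lat: 34.066′ = 0.567767°; total 21.5677667
  hemisphere S, so the sign is −
  λ: 22 + 46.1556/60 = 22.7692600
  hemisphere W, so the sign is −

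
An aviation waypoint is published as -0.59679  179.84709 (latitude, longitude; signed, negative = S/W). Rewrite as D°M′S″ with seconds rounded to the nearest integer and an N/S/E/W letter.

0°35′48″ S, 179°50′50″ E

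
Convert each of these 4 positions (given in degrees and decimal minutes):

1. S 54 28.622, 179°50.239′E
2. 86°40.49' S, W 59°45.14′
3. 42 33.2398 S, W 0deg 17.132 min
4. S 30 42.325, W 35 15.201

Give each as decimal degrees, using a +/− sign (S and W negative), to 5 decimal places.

Point 1:
  Latitude: 54 + 28.622/60 = 54.477033
  S → negative
  Lon: 179 + 50.239/60 = 179.837317
  E → positive
Point 2:
  φ: 40.49′ = 0.674833°; total 86.674833
  S → negative
  λ: 59 + 45.14/60 = 59.752333
  W ⇒ negate
Point 3:
  Lat: 42 + 33.2398/60 = 42.553997
  S ⇒ negate
  λ: 0 + 17.132/60 = 0.285533
  hemisphere W, so the sign is −
Point 4:
  Lat: 42.325′ = 0.705417°; total 30.705417
  S ⇒ negate
  λ: 15.201′ = 0.253350°; total 35.253350
  hemisphere W, so the sign is −

1. -54.47703, 179.83732
2. -86.67483, -59.75233
3. -42.55400, -0.28553
4. -30.70542, -35.25335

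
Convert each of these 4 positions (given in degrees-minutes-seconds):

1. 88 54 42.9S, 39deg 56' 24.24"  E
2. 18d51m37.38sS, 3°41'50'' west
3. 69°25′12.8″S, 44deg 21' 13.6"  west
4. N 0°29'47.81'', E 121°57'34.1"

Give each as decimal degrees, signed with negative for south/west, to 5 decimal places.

Point 1:
  φ: 54′ + 42.9″ = 54.71500′; 88 + 54.71500/60 = 88.911917
  hemisphere S, so the sign is −
  Lon: 56′ + 24.24″ = 56.40400′; 39 + 56.40400/60 = 39.940067
  E → positive
Point 2:
  Latitude: 51′ + 37.38″ = 51.62300′; 18 + 51.62300/60 = 18.860383
  S → negative
  Lon: 3 + 41/60 + 50/3600 = 3.697222
  hemisphere W, so the sign is −
Point 3:
  φ: 69° + 25/60 + 12.8/3600 = 69 + 0.416667 + 0.003556 = 69.420222
  S → negative
  λ: 21′ + 13.6″ = 21.22667′; 44 + 21.22667/60 = 44.353778
  hemisphere W, so the sign is −
Point 4:
  Latitude: 29′ + 47.81″ = 29.79683′; 0 + 29.79683/60 = 0.496614
  N ⇒ keep positive
  λ: 57′ + 34.1″ = 57.56833′; 121 + 57.56833/60 = 121.959472
  E → positive

1. -88.91192, 39.94007
2. -18.86038, -3.69722
3. -69.42022, -44.35378
4. 0.49661, 121.95947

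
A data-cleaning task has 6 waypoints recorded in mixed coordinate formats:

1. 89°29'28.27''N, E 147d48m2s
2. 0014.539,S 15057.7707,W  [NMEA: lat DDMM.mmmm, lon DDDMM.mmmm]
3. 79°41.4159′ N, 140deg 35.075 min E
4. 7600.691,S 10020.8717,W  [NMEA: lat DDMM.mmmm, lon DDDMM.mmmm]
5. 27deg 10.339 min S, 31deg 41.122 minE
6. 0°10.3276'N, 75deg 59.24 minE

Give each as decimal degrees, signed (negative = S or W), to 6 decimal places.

Point 1:
  Lat: 89° + 29/60 + 28.27/3600 = 89 + 0.483333 + 0.007853 = 89.4911861
  N ⇒ keep positive
  Lon: 48′ + 2″ = 48.03333′; 147 + 48.03333/60 = 147.8005556
  E ⇒ keep positive
Point 2:
  φ: degrees = first 2 digits = 0, minutes = 14.539; 0 + 14.539/60 = 0.2423167
  S ⇒ negate
  Lon: degrees = first 3 digits = 150, minutes = 57.7707; 150 + 57.7707/60 = 150.9628450
  W ⇒ negate
Point 3:
  Latitude: 79 + 41.4159/60 = 79.6902650
  N ⇒ keep positive
  Longitude: 140 + 35.075/60 = 140.5845833
  E ⇒ keep positive
Point 4:
  φ: degrees = first 2 digits = 76, minutes = 0.691; 76 + 0.691/60 = 76.0115167
  hemisphere S, so the sign is −
  Lon: split at 3 digits → 100° and 20.8717′; 100 + 20.8717/60 = 100.3478617
  W ⇒ negate
Point 5:
  Lat: 10.339′ = 0.172317°; total 27.1723167
  hemisphere S, so the sign is −
  Lon: 31 + 41.122/60 = 31.6853667
  E → positive
Point 6:
  φ: 0 + 10.3276/60 = 0.1721267
  N → positive
  Lon: 59.24′ = 0.987333°; total 75.9873333
  E ⇒ keep positive

1. 89.491186, 147.800556
2. -0.242317, -150.962845
3. 79.690265, 140.584583
4. -76.011517, -100.347862
5. -27.172317, 31.685367
6. 0.172127, 75.987333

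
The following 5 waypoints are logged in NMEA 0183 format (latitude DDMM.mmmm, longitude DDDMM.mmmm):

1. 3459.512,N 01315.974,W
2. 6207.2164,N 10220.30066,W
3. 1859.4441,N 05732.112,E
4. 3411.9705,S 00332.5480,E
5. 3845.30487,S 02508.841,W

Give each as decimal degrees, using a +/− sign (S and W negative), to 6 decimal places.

1. 34.991867, -13.266233
2. 62.120273, -102.338344
3. 18.990735, 57.535200
4. -34.199508, 3.542467
5. -38.755081, -25.147350

Point 1:
  φ: split at 2 digits → 34° and 59.512′; 34 + 59.512/60 = 34.9918667
  N → positive
  Longitude: split at 3 digits → 013° and 15.974′; 13 + 15.974/60 = 13.2662333
  W → negative
Point 2:
  Lat: split at 2 digits → 62° and 7.2164′; 62 + 7.2164/60 = 62.1202733
  N → positive
  Longitude: degrees = first 3 digits = 102, minutes = 20.30066; 102 + 20.30066/60 = 102.3383443
  W → negative
Point 3:
  Latitude: split at 2 digits → 18° and 59.4441′; 18 + 59.4441/60 = 18.9907350
  N ⇒ keep positive
  Longitude: split at 3 digits → 057° and 32.112′; 57 + 32.112/60 = 57.5352000
  E → positive
Point 4:
  Latitude: degrees = first 2 digits = 34, minutes = 11.9705; 34 + 11.9705/60 = 34.1995083
  S ⇒ negate
  Longitude: split at 3 digits → 003° and 32.548′; 3 + 32.548/60 = 3.5424667
  E ⇒ keep positive
Point 5:
  Latitude: degrees = first 2 digits = 38, minutes = 45.30487; 38 + 45.30487/60 = 38.7550812
  hemisphere S, so the sign is −
  Longitude: degrees = first 3 digits = 25, minutes = 8.841; 25 + 8.841/60 = 25.1473500
  W ⇒ negate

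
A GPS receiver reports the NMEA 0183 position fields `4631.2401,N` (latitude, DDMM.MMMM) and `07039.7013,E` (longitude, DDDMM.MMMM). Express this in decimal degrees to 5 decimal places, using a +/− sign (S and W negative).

46.52067, 70.66169

φ: degrees = first 2 digits = 46, minutes = 31.2401; 46 + 31.2401/60 = 46.520668
N ⇒ keep positive
λ: degrees = first 3 digits = 70, minutes = 39.7013; 70 + 39.7013/60 = 70.661688
E → positive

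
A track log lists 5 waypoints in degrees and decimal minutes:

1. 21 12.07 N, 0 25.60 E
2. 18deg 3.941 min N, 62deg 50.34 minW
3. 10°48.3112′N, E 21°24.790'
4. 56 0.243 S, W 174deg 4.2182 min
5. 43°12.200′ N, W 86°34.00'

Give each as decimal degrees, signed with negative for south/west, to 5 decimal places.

1. 21.20117, 0.42667
2. 18.06568, -62.83900
3. 10.80519, 21.41317
4. -56.00405, -174.07030
5. 43.20333, -86.56667

Point 1:
  φ: 21 + 12.07/60 = 21.201167
  N → positive
  Longitude: 0 + 25.6/60 = 0.426667
  E → positive
Point 2:
  Lat: 3.941′ = 0.065683°; total 18.065683
  N → positive
  Longitude: 62 + 50.34/60 = 62.839000
  W ⇒ negate
Point 3:
  Latitude: 10 + 48.3112/60 = 10.805187
  N ⇒ keep positive
  λ: 21 + 24.79/60 = 21.413167
  E → positive
Point 4:
  Lat: 0.243′ = 0.004050°; total 56.004050
  S → negative
  Longitude: 4.2182′ = 0.070303°; total 174.070303
  W ⇒ negate
Point 5:
  φ: 43 + 12.2/60 = 43.203333
  N → positive
  λ: 34′ = 0.566667°; total 86.566667
  W ⇒ negate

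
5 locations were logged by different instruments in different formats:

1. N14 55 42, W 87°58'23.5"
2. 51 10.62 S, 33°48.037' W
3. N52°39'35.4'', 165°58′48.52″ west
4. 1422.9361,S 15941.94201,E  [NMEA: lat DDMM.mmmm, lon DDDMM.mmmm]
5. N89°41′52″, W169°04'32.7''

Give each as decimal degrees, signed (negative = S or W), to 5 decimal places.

Point 1:
  Lat: 14° + 55/60 + 42/3600 = 14 + 0.916667 + 0.011667 = 14.928333
  N ⇒ keep positive
  Lon: 58′ + 23.5″ = 58.39167′; 87 + 58.39167/60 = 87.973194
  W → negative
Point 2:
  Lat: 10.62′ = 0.177000°; total 51.177000
  S → negative
  Lon: 33 + 48.037/60 = 33.800617
  hemisphere W, so the sign is −
Point 3:
  Latitude: 52 + 39/60 + 35.4/3600 = 52.659833
  N ⇒ keep positive
  Longitude: 165 + 58/60 + 48.52/3600 = 165.980144
  W ⇒ negate
Point 4:
  Latitude: split at 2 digits → 14° and 22.9361′; 14 + 22.9361/60 = 14.382268
  S → negative
  Longitude: degrees = first 3 digits = 159, minutes = 41.94201; 159 + 41.94201/60 = 159.699034
  E ⇒ keep positive
Point 5:
  Lat: 89° + 41/60 + 52/3600 = 89 + 0.683333 + 0.014444 = 89.697778
  N → positive
  Longitude: 169 + 4/60 + 32.7/3600 = 169.075750
  W → negative

1. 14.92833, -87.97319
2. -51.17700, -33.80062
3. 52.65983, -165.98014
4. -14.38227, 159.69903
5. 89.69778, -169.07575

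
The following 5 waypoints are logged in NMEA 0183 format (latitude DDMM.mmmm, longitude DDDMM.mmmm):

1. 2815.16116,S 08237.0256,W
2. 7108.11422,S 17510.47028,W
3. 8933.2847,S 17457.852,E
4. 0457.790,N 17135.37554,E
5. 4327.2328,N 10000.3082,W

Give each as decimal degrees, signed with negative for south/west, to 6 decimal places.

Point 1:
  φ: degrees = first 2 digits = 28, minutes = 15.16116; 28 + 15.16116/60 = 28.2526860
  hemisphere S, so the sign is −
  Lon: split at 3 digits → 082° and 37.0256′; 82 + 37.0256/60 = 82.6170933
  W → negative
Point 2:
  φ: split at 2 digits → 71° and 8.11422′; 71 + 8.11422/60 = 71.1352370
  S ⇒ negate
  λ: degrees = first 3 digits = 175, minutes = 10.47028; 175 + 10.47028/60 = 175.1745047
  hemisphere W, so the sign is −
Point 3:
  Latitude: degrees = first 2 digits = 89, minutes = 33.2847; 89 + 33.2847/60 = 89.5547450
  S → negative
  λ: degrees = first 3 digits = 174, minutes = 57.852; 174 + 57.852/60 = 174.9642000
  E → positive
Point 4:
  φ: degrees = first 2 digits = 4, minutes = 57.79; 4 + 57.79/60 = 4.9631667
  N ⇒ keep positive
  Longitude: split at 3 digits → 171° and 35.37554′; 171 + 35.37554/60 = 171.5895923
  E → positive
Point 5:
  Lat: degrees = first 2 digits = 43, minutes = 27.2328; 43 + 27.2328/60 = 43.4538800
  N → positive
  λ: split at 3 digits → 100° and 0.3082′; 100 + 0.3082/60 = 100.0051367
  W ⇒ negate

1. -28.252686, -82.617093
2. -71.135237, -175.174505
3. -89.554745, 174.964200
4. 4.963167, 171.589592
5. 43.453880, -100.005137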